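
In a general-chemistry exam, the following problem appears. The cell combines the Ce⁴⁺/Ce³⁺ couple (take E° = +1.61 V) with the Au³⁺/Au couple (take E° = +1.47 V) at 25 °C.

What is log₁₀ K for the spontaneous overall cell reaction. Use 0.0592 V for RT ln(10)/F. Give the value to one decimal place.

Cathode: Ce⁴⁺/Ce³⁺; anode: Au³⁺/Au. E°cell = +0.14 V, n = 3.
log K = nE°cell / 0.0592 = (3)(+0.14) / 0.0592 = 7.1.

7.1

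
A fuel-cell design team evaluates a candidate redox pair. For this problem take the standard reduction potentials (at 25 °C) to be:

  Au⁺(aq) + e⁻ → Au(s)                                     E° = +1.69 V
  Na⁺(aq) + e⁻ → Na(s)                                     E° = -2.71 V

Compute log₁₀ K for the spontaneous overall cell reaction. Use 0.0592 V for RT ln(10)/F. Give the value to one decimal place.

74.3

Cathode: Au⁺/Au; anode: Na⁺/Na. E°cell = +4.40 V, n = 1.
log K = nE°cell / 0.0592 = (1)(+4.40) / 0.0592 = 74.3.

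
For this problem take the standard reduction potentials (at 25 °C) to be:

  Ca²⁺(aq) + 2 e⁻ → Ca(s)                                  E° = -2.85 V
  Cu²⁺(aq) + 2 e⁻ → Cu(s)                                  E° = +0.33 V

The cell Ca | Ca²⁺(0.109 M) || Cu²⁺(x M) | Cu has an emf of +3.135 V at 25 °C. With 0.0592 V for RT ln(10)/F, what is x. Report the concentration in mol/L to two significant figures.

0.0033 M

Cu²⁺/Cu is the cathode, Ca²⁺/Ca the anode: E°cell = +3.18 V, n = 2.
Overall reaction: Cu²⁺(aq) + Ca(s) → Cu(s) + Ca²⁺(aq); Q = [Ca²⁺]^1/[Cu²⁺]^1.
From E = E° − (0.0592/n) log Q: log Q = (E° − E)·n/0.0592 = (+3.18 − (+3.135))·2/0.0592 = 1.5203.
So 1·log[Cu²⁺] = 1·log(0.109) − log Q = -0.9626 − (1.5203) = -2.4829; [Cu²⁺] = 10^(-2.4829) ≈ 0.0033 M.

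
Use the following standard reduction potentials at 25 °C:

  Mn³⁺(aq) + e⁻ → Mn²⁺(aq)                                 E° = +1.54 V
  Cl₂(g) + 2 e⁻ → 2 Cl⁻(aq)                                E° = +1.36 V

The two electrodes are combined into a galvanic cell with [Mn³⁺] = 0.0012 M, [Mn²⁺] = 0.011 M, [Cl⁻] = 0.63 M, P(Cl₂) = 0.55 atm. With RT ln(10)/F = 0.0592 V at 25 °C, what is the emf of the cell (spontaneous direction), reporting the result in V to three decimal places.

Mn³⁺/Mn²⁺ is the cathode (higher E°), Cl₂/Cl⁻ the anode: E°cell = +1.54 − (+1.36) = +0.18 V, n = 2.
Overall: 2 Mn³⁺(aq) + 2 Cl⁻(aq) → 2 Mn²⁺(aq) + Cl₂(g)
Q = [Mn²⁺]^2·P(Cl₂) / ([Mn³⁺]^2·[Cl⁻]^2); log Q = 2.066.
E = E° − (0.0592/n) log Q = +0.18 − (0.0592/2)(2.066) = +0.119 V.

+0.119 V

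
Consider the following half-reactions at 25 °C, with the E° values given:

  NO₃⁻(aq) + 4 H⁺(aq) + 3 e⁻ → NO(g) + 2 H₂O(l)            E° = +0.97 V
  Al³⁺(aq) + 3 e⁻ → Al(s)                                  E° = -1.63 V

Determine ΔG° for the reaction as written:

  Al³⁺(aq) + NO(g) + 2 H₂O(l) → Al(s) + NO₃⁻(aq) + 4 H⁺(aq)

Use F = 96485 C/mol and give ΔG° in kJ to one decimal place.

+752.6 kJ

As written, Al³⁺/Al is reduced (cathode) and NO₃⁻/NO is oxidised (anode), so E°cell = (-1.63) − (+0.97) = -2.60 V.
Balancing electrons gives n = 3.
ΔG° = −nFE° = −(3)(96485)(-2.60) = 752,583 J = +752.6 kJ.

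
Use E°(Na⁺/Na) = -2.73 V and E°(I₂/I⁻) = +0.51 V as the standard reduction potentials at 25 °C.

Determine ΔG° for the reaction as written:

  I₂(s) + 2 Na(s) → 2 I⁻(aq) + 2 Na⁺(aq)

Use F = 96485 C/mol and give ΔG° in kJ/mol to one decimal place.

As written, I₂/I⁻ is reduced (cathode) and Na⁺/Na is oxidised (anode), so E°cell = (+0.51) − (-2.73) = +3.24 V.
Balancing electrons gives n = 2.
ΔG° = −nFE° = −(2)(96485)(+3.24) = -625,223 J = -625.2 kJ/mol.

-625.2 kJ/mol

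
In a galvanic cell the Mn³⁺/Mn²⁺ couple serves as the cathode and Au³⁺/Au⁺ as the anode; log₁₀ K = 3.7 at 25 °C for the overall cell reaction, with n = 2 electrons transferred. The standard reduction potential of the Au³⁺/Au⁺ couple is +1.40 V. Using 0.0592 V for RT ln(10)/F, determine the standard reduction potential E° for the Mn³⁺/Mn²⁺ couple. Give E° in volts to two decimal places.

+1.51 V

E°cell = (0.0592/n)·log K = (0.0592/2)(3.7) = +0.110 V.
Since Mn³⁺/Mn²⁺ is the cathode and Au³⁺/Au⁺ the anode, E°cell = E°(Mn³⁺/Mn²⁺) − E°(Au³⁺/Au⁺).
So E°(Mn³⁺/Mn²⁺) = E°cell + E°(Au³⁺/Au⁺) = +0.110 + (+1.40) = +1.51 V.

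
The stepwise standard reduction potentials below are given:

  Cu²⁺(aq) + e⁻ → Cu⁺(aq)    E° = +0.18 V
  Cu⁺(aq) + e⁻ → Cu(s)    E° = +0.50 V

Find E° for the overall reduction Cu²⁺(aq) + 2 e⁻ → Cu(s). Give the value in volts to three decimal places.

+0.340 V

Adding the free-energy changes (−nFE°) of the two steps gives −n₃FE°₃ = −n₁FE°₁ − n₂FE°₂.
E°₃ = (1×+0.18 + 1×+0.50) / 2 = (+0.680) / 2 = +0.340 V.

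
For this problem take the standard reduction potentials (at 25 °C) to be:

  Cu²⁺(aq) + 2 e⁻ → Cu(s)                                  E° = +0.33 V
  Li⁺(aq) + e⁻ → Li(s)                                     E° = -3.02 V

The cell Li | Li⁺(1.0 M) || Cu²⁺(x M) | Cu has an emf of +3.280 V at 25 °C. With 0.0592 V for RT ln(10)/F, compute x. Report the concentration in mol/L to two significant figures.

0.0043 M

Cu²⁺/Cu is the cathode, Li⁺/Li the anode: E°cell = +3.35 V, n = 2.
Overall reaction: Cu²⁺(aq) + 2 Li(s) → Cu(s) + 2 Li⁺(aq); Q = [Li⁺]^2/[Cu²⁺]^1.
From E = E° − (0.0592/n) log Q: log Q = (E° − E)·n/0.0592 = (+3.35 − (+3.280))·2/0.0592 = 2.3649.
So 1·log[Cu²⁺] = 2·log(1) − log Q = 0.0000 − (2.3649) = -2.3649; [Cu²⁺] = 10^(-2.3649) ≈ 0.0043 M.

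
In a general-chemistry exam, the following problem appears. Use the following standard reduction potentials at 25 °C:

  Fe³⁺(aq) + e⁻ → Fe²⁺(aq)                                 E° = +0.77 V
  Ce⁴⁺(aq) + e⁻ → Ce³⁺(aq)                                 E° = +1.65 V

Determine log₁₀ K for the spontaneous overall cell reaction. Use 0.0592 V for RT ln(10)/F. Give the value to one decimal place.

14.9

Cathode: Ce⁴⁺/Ce³⁺; anode: Fe³⁺/Fe²⁺. E°cell = +0.88 V, n = 1.
log K = nE°cell / 0.0592 = (1)(+0.88) / 0.0592 = 14.9.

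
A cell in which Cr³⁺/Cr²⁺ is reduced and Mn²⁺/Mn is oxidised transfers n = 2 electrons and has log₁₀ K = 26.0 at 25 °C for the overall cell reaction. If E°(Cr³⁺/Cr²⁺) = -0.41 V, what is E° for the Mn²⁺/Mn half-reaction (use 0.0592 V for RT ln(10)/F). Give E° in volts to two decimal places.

E°cell = (0.0592/n)·log K = (0.0592/2)(26.0) = +0.770 V.
Since Cr³⁺/Cr²⁺ is the cathode and Mn²⁺/Mn the anode, E°cell = E°(Cr³⁺/Cr²⁺) − E°(Mn²⁺/Mn).
So E°(Mn²⁺/Mn) = E°(Cr³⁺/Cr²⁺) − E°cell = (-0.41) − (+0.770) = -1.18 V.

-1.18 V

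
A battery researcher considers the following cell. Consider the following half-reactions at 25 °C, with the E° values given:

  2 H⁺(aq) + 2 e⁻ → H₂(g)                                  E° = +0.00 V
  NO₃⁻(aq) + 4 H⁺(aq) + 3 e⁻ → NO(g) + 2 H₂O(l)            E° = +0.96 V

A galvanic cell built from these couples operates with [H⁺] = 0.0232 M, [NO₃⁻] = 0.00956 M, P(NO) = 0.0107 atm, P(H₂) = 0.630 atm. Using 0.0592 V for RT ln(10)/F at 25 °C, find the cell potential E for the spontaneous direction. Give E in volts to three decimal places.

+0.921 V

NO₃⁻/NO is the cathode (higher E°), H⁺/H₂ the anode: E°cell = +0.96 − (+0.00) = +0.96 V, n = 6.
Overall: 2 NO₃⁻(aq) + 2 H⁺(aq) + 3 H₂(g) → 2 NO(g) + 4 H₂O(l)
Q = P(NO)^2 / ([NO₃⁻]^2·[H⁺]^2·P(H₂)^3); log Q = 3.969.
E = E° − (0.0592/n) log Q = +0.96 − (0.0592/6)(3.969) = +0.921 V.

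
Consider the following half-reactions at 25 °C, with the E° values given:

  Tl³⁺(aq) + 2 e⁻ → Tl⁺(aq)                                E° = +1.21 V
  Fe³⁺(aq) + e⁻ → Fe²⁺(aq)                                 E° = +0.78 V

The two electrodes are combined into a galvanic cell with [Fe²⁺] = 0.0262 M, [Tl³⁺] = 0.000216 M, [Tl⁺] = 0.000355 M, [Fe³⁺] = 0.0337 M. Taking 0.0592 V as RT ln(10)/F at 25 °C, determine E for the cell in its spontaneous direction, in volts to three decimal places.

+0.417 V

Tl³⁺/Tl⁺ is the cathode (higher E°), Fe³⁺/Fe²⁺ the anode: E°cell = +1.21 − (+0.78) = +0.43 V, n = 2.
Overall: Tl³⁺(aq) + 2 Fe²⁺(aq) → Tl⁺(aq) + 2 Fe³⁺(aq)
Q = [Tl⁺]·[Fe³⁺]^2 / ([Tl³⁺]·[Fe²⁺]^2); log Q = 0.434.
E = E° − (0.0592/n) log Q = +0.43 − (0.0592/2)(0.434) = +0.417 V.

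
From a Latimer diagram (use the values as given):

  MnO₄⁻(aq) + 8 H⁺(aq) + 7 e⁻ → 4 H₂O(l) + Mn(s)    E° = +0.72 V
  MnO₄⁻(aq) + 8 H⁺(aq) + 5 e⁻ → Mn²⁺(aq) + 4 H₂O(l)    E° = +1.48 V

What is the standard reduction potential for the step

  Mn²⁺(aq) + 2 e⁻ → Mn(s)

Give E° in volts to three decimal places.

-1.180 V

Sequential free energies add, so n₃E°₃ = n₁E°₁ + n₂E°₂.
With n₃ = 7, and the known step contributing 5×(+1.48) V, the unknown satisfies 2·E° = 7×(+0.72) − 5×(+1.48) = -2.360.
E° = -2.360 / 2 = -1.180 V.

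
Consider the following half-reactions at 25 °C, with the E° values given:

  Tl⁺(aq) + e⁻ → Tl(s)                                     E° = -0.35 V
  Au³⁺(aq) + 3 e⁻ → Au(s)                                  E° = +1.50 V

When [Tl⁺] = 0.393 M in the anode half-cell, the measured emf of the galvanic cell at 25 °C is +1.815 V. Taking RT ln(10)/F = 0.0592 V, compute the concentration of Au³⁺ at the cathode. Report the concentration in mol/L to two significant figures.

0.0010 M

Au³⁺/Au is the cathode, Tl⁺/Tl the anode: E°cell = +1.85 V, n = 3.
Overall reaction: Au³⁺(aq) + 3 Tl(s) → Au(s) + 3 Tl⁺(aq); Q = [Tl⁺]^3/[Au³⁺]^1.
From E = E° − (0.0592/n) log Q: log Q = (E° − E)·n/0.0592 = (+1.85 − (+1.815))·3/0.0592 = 1.7736.
So 1·log[Au³⁺] = 3·log(0.393) − log Q = -1.2168 − (1.7736) = -2.9904; [Au³⁺] = 10^(-2.9904) ≈ 0.0010 M.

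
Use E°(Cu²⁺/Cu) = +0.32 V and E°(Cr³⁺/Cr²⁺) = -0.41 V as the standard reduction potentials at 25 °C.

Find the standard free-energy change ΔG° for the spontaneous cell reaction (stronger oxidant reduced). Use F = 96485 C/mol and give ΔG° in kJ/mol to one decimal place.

Cu²⁺/Cu (E° = +0.32 V) is the cathode; Cr³⁺/Cr²⁺ (E° = -0.41 V) is the anode, so E°cell = +0.73 V.
Balancing electrons gives n = 2 (lcm of 2 and 1).
ΔG° = −nFE° = −(2)(96485)(+0.73) = -140,868 J = -140.9 kJ/mol.

-140.9 kJ/mol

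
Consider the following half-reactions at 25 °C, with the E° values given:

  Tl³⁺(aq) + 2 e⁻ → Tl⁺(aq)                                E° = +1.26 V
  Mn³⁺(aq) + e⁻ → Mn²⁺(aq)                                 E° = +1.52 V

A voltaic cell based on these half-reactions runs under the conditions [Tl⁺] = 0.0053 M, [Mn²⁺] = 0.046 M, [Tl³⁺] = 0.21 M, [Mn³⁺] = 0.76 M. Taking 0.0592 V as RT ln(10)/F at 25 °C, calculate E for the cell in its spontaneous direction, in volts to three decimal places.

+0.285 V

Mn³⁺/Mn²⁺ is the cathode (higher E°), Tl³⁺/Tl⁺ the anode: E°cell = +1.52 − (+1.26) = +0.26 V, n = 2.
Overall: 2 Mn³⁺(aq) + Tl⁺(aq) → 2 Mn²⁺(aq) + Tl³⁺(aq)
Q = [Mn²⁺]^2·[Tl³⁺] / ([Mn³⁺]^2·[Tl⁺]); log Q = -0.838.
E = E° − (0.0592/n) log Q = +0.26 − (0.0592/2)(-0.838) = +0.285 V.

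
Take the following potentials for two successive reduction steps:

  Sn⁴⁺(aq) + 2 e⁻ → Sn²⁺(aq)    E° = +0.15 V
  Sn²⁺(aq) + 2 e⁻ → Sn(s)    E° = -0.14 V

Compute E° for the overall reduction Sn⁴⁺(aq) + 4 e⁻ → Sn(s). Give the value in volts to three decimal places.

+0.005 V

Since ΔG° = −nFE° is additive over sequential reductions, n₃E°₃ = n₁E°₁ + n₂E°₂.
E°₃ = (2×+0.15 + 2×-0.14) / 4 = (+0.020) / 4 = +0.005 V.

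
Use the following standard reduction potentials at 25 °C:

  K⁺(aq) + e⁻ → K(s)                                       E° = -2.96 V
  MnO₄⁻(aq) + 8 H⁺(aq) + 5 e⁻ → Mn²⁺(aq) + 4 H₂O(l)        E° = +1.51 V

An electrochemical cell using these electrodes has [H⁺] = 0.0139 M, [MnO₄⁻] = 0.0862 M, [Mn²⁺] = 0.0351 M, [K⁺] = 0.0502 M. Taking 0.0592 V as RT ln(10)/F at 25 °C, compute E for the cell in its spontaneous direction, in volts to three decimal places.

+4.376 V

MnO₄⁻/Mn²⁺ is the cathode (higher E°), K⁺/K the anode: E°cell = +1.51 − (-2.96) = +4.47 V, n = 5.
Overall: MnO₄⁻(aq) + 8 H⁺(aq) + 5 K(s) → Mn²⁺(aq) + 4 H₂O(l) + 5 K⁺(aq)
Q = [Mn²⁺]·[K⁺]^5 / ([MnO₄⁻]·[H⁺]^8); log Q = 7.969.
E = E° − (0.0592/n) log Q = +4.47 − (0.0592/5)(7.969) = +4.376 V.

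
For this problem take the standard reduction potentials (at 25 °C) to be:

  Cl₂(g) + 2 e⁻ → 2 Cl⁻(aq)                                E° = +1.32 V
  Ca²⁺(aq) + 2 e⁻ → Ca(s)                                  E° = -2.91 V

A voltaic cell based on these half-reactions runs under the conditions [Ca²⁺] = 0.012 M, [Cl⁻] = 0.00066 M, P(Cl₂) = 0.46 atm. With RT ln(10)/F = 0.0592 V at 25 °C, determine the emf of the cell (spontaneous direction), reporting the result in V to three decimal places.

+4.465 V

Cl₂/Cl⁻ is the cathode (higher E°), Ca²⁺/Ca the anode: E°cell = +1.32 − (-2.91) = +4.23 V, n = 2.
Overall: Cl₂(g) + Ca(s) → 2 Cl⁻(aq) + Ca²⁺(aq)
Q = [Cl⁻]^2·[Ca²⁺] / (P(Cl₂)); log Q = -7.944.
E = E° − (0.0592/n) log Q = +4.23 − (0.0592/2)(-7.944) = +4.465 V.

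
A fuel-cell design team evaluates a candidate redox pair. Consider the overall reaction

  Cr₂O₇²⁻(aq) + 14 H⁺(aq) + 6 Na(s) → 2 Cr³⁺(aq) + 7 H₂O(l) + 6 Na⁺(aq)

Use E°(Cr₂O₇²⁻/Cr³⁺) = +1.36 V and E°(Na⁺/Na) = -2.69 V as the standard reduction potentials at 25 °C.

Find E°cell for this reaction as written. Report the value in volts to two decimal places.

+4.05 V

The Cr₂O₇²⁻/Cr³⁺ couple has the higher reduction potential, so it is the cathode; Na⁺/Na is oxidised at the anode.
E°cell = E°(cathode) − E°(anode) = (+1.36) − (-2.69) = +4.05 V.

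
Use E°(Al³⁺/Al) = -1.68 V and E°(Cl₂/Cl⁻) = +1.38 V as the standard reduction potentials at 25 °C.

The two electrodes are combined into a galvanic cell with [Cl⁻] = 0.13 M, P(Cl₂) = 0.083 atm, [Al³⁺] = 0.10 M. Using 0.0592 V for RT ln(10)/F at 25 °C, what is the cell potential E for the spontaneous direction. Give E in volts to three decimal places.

+3.100 V

Cl₂/Cl⁻ is the cathode (higher E°), Al³⁺/Al the anode: E°cell = +1.38 − (-1.68) = +3.06 V, n = 6.
Overall: 3 Cl₂(g) + 2 Al(s) → 6 Cl⁻(aq) + 2 Al³⁺(aq)
Q = [Cl⁻]^6·[Al³⁺]^2 / (P(Cl₂)^3); log Q = -4.074.
E = E° − (0.0592/n) log Q = +3.06 − (0.0592/6)(-4.074) = +3.100 V.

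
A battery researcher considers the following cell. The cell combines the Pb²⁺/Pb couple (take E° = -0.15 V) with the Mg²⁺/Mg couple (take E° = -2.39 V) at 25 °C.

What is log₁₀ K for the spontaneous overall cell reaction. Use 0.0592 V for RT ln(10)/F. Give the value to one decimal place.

75.7

Cathode: Pb²⁺/Pb; anode: Mg²⁺/Mg. E°cell = +2.24 V, n = 2.
log K = nE°cell / 0.0592 = (2)(+2.24) / 0.0592 = 75.7.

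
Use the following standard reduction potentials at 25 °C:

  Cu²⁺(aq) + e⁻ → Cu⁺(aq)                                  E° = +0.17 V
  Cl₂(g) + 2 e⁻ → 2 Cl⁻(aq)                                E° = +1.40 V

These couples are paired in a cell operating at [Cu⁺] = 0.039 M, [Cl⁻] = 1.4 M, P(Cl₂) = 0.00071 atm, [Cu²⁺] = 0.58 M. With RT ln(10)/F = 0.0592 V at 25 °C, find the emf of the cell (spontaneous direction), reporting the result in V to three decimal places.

+1.059 V

Cl₂/Cl⁻ is the cathode (higher E°), Cu²⁺/Cu⁺ the anode: E°cell = +1.40 − (+0.17) = +1.23 V, n = 2.
Overall: Cl₂(g) + 2 Cu⁺(aq) → 2 Cl⁻(aq) + 2 Cu²⁺(aq)
Q = [Cl⁻]^2·[Cu²⁺]^2 / (P(Cl₂)·[Cu⁺]^2); log Q = 5.786.
E = E° − (0.0592/n) log Q = +1.23 − (0.0592/2)(5.786) = +1.059 V.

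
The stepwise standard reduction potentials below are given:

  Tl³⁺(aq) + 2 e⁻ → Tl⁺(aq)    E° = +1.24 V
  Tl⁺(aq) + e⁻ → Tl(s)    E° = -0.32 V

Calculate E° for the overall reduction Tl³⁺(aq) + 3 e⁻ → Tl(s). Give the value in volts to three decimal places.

Standard free energies of sequential steps add: ΔG°₃ = ΔG°₁ + ΔG°₂, so n₃E°₃ = n₁E°₁ + n₂E°₂.
E°₃ = (2×+1.24 + 1×-0.32) / 3 = (+2.160) / 3 = +0.720 V.

+0.720 V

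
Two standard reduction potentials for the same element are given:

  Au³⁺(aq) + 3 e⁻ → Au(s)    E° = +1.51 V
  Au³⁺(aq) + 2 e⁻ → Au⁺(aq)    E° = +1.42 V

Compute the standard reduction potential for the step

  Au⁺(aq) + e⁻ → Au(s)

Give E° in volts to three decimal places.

+1.690 V

Sequential free energies add, so n₃E°₃ = n₁E°₁ + n₂E°₂.
With n₃ = 3, and the known step contributing 2×(+1.42) V, the unknown satisfies 1·E° = 3×(+1.51) − 2×(+1.42) = +1.690.
E° = +1.690 / 1 = +1.690 V.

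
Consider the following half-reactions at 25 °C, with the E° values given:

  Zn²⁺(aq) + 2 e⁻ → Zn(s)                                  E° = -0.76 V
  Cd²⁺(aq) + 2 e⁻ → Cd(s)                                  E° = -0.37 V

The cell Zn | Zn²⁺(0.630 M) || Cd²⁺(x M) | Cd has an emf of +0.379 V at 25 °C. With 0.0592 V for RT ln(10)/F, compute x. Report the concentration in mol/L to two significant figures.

0.27 M

Cd²⁺/Cd is the cathode, Zn²⁺/Zn the anode: E°cell = +0.39 V, n = 2.
Overall reaction: Cd²⁺(aq) + Zn(s) → Cd(s) + Zn²⁺(aq); Q = [Zn²⁺]^1/[Cd²⁺]^1.
From E = E° − (0.0592/n) log Q: log Q = (E° − E)·n/0.0592 = (+0.39 − (+0.379))·2/0.0592 = 0.3716.
So 1·log[Cd²⁺] = 1·log(0.63) − log Q = -0.2007 − (0.3716) = -0.5723; [Cd²⁺] = 10^(-0.5723) ≈ 0.27 M.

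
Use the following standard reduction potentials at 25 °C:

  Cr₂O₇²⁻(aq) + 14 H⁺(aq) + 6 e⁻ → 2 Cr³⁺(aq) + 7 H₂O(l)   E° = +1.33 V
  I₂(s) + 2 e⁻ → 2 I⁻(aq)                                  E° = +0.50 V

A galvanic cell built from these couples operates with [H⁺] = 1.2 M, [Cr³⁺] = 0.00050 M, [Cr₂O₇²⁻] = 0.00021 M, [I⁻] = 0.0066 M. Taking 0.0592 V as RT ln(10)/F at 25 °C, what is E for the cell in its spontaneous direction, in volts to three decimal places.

Cr₂O₇²⁻/Cr³⁺ is the cathode (higher E°), I₂/I⁻ the anode: E°cell = +1.33 − (+0.50) = +0.83 V, n = 6.
Overall: Cr₂O₇²⁻(aq) + 14 H⁺(aq) + 6 I⁻(aq) → 2 Cr³⁺(aq) + 7 H₂O(l) + 3 I₂(s)
Q = [Cr³⁺]^2 / ([Cr₂O₇²⁻]·[H⁺]^14·[I⁻]^6); log Q = 9.050.
E = E° − (0.0592/n) log Q = +0.83 − (0.0592/6)(9.050) = +0.741 V.

+0.741 V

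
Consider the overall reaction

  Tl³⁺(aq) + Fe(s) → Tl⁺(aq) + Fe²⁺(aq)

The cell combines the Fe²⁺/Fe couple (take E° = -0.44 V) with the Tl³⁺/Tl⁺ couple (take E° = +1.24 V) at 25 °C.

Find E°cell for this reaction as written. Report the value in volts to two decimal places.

The Tl³⁺/Tl⁺ couple has the higher reduction potential, so it is the cathode; Fe²⁺/Fe is oxidised at the anode.
E°cell = E°(cathode) − E°(anode) = (+1.24) − (-0.44) = +1.68 V.

+1.68 V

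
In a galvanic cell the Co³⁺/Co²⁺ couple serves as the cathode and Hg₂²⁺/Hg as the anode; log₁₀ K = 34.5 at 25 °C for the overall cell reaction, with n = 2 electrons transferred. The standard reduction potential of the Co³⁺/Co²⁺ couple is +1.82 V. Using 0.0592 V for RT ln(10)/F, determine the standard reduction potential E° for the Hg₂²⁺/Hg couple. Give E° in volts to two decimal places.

+0.80 V

E°cell = (0.0592/n)·log K = (0.0592/2)(34.5) = +1.021 V.
Since Co³⁺/Co²⁺ is the cathode and Hg₂²⁺/Hg the anode, E°cell = E°(Co³⁺/Co²⁺) − E°(Hg₂²⁺/Hg).
So E°(Hg₂²⁺/Hg) = E°(Co³⁺/Co²⁺) − E°cell = (+1.82) − (+1.021) = +0.80 V.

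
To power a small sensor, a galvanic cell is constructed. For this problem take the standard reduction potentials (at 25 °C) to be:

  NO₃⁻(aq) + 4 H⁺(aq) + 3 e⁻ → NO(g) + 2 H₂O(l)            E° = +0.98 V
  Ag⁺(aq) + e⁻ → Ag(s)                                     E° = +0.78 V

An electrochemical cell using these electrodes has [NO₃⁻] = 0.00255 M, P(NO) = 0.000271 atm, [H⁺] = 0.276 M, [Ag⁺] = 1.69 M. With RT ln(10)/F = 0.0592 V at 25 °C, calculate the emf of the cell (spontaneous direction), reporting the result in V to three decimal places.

NO₃⁻/NO is the cathode (higher E°), Ag⁺/Ag the anode: E°cell = +0.98 − (+0.78) = +0.20 V, n = 3.
Overall: NO₃⁻(aq) + 4 H⁺(aq) + 3 Ag(s) → NO(g) + 2 H₂O(l) + 3 Ag⁺(aq)
Q = P(NO)·[Ag⁺]^3 / ([NO₃⁻]·[H⁺]^4); log Q = 1.946.
E = E° − (0.0592/n) log Q = +0.20 − (0.0592/3)(1.946) = +0.162 V.

+0.162 V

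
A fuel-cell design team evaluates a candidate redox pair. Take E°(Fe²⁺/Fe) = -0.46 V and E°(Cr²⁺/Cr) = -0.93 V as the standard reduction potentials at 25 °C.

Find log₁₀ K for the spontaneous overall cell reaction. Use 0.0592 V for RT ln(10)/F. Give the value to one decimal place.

Cathode: Fe²⁺/Fe; anode: Cr²⁺/Cr. E°cell = +0.47 V, n = 2.
log K = nE°cell / 0.0592 = (2)(+0.47) / 0.0592 = 15.9.

15.9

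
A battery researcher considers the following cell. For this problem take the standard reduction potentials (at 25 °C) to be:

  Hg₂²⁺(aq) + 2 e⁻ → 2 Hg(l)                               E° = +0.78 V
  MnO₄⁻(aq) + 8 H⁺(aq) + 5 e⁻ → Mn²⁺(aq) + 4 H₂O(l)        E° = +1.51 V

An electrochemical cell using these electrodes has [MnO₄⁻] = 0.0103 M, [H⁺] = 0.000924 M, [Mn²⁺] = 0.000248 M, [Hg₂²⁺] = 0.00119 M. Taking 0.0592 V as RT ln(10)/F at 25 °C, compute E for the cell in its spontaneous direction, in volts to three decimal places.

MnO₄⁻/Mn²⁺ is the cathode (higher E°), Hg₂²⁺/Hg the anode: E°cell = +1.51 − (+0.78) = +0.73 V, n = 10.
Overall: 2 MnO₄⁻(aq) + 16 H⁺(aq) + 10 Hg(l) → 2 Mn²⁺(aq) + 8 H₂O(l) + 5 Hg₂²⁺(aq)
Q = [Mn²⁺]^2·[Hg₂²⁺]^5 / ([MnO₄⁻]^2·[H⁺]^16); log Q = 30.690.
E = E° − (0.0592/n) log Q = +0.73 − (0.0592/10)(30.690) = +0.548 V.

+0.548 V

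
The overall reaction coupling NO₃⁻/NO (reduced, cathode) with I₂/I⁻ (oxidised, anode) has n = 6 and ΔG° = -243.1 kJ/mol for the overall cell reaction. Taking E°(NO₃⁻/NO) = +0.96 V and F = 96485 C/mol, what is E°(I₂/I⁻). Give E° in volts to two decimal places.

+0.54 V

E°cell = −ΔG°/(nF) = −(-243.1×10³)/((6)(96485)) = +0.420 V.
Since NO₃⁻/NO is the cathode and I₂/I⁻ the anode, E°cell = E°(NO₃⁻/NO) − E°(I₂/I⁻).
So E°(I₂/I⁻) = E°(NO₃⁻/NO) − E°cell = (+0.96) − (+0.420) = +0.54 V.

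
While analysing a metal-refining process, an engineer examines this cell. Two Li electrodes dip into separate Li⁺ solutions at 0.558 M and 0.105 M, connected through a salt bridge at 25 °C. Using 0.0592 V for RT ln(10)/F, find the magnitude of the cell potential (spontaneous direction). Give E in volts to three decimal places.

For a concentration cell E°cell = 0. The 0.558 M side is the cathode (reduction is favoured where [Li⁺] is higher).
With n = 1, E = −(0.0592/1) log([Li⁺]ₐₙ/[Li⁺]꜀ₐₜ) = −(0.0592/1) log(0.105/0.558) = −(0.0592/1)(-0.725) = +0.043 V.

+0.043 V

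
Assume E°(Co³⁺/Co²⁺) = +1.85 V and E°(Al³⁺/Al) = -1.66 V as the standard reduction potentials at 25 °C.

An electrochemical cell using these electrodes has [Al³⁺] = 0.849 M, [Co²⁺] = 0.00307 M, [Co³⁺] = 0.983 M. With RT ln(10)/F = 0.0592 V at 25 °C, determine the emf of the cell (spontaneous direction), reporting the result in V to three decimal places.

+3.660 V

Co³⁺/Co²⁺ is the cathode (higher E°), Al³⁺/Al the anode: E°cell = +1.85 − (-1.66) = +3.51 V, n = 3.
Overall: 3 Co³⁺(aq) + Al(s) → 3 Co²⁺(aq) + Al³⁺(aq)
Q = [Co²⁺]^3·[Al³⁺] / ([Co³⁺]^3); log Q = -7.587.
E = E° − (0.0592/n) log Q = +3.51 − (0.0592/3)(-7.587) = +3.660 V.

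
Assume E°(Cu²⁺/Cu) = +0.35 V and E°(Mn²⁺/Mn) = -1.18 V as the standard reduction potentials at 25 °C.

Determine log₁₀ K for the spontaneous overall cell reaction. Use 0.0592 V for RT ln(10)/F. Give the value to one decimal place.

Cathode: Cu²⁺/Cu; anode: Mn²⁺/Mn. E°cell = +1.53 V, n = 2.
log K = nE°cell / 0.0592 = (2)(+1.53) / 0.0592 = 51.7.

51.7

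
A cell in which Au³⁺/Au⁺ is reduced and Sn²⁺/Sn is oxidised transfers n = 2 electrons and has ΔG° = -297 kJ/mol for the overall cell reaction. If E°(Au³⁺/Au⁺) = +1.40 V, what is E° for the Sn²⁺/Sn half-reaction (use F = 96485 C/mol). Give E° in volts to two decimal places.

-0.14 V

E°cell = −ΔG°/(nF) = −(-297×10³)/((2)(96485)) = +1.539 V.
Since Au³⁺/Au⁺ is the cathode and Sn²⁺/Sn the anode, E°cell = E°(Au³⁺/Au⁺) − E°(Sn²⁺/Sn).
So E°(Sn²⁺/Sn) = E°(Au³⁺/Au⁺) − E°cell = (+1.40) − (+1.539) = -0.14 V.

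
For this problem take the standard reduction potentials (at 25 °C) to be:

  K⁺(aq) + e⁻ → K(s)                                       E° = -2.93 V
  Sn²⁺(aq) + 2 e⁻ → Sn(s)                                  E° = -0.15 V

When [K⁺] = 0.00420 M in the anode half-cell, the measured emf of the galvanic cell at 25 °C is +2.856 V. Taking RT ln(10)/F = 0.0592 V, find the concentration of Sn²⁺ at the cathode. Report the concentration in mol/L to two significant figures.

Sn²⁺/Sn is the cathode, K⁺/K the anode: E°cell = +2.78 V, n = 2.
Overall reaction: Sn²⁺(aq) + 2 K(s) → Sn(s) + 2 K⁺(aq); Q = [K⁺]^2/[Sn²⁺]^1.
From E = E° − (0.0592/n) log Q: log Q = (E° − E)·n/0.0592 = (+2.78 − (+2.856))·2/0.0592 = -2.5676.
So 1·log[Sn²⁺] = 2·log(0.0042) − log Q = -4.7535 − (-2.5676) = -2.1859; [Sn²⁺] = 10^(-2.1859) ≈ 0.0065 M.

0.0065 M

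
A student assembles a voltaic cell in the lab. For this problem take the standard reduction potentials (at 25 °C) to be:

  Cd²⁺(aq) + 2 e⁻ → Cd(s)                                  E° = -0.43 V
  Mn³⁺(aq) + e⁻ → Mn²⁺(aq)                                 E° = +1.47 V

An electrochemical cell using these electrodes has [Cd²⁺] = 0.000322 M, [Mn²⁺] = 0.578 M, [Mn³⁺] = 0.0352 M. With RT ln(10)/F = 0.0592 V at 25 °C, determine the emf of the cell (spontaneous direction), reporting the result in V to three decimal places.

Mn³⁺/Mn²⁺ is the cathode (higher E°), Cd²⁺/Cd the anode: E°cell = +1.47 − (-0.43) = +1.90 V, n = 2.
Overall: 2 Mn³⁺(aq) + Cd(s) → 2 Mn²⁺(aq) + Cd²⁺(aq)
Q = [Mn²⁺]^2·[Cd²⁺] / ([Mn³⁺]^2); log Q = -1.061.
E = E° − (0.0592/n) log Q = +1.90 − (0.0592/2)(-1.061) = +1.931 V.

+1.931 V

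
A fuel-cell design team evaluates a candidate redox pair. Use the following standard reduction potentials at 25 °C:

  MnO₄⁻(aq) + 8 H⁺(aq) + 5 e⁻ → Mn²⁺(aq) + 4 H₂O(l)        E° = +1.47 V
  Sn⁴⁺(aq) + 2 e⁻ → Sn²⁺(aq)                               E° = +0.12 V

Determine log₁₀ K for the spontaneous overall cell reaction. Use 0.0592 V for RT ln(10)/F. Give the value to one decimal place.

228.0

Cathode: MnO₄⁻/Mn²⁺; anode: Sn⁴⁺/Sn²⁺. E°cell = +1.35 V, n = 10.
log K = nE°cell / 0.0592 = (10)(+1.35) / 0.0592 = 228.0.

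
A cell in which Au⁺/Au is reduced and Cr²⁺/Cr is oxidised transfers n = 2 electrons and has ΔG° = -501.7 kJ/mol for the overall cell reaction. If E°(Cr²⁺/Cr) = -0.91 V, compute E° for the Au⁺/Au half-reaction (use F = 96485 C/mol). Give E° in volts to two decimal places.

+1.69 V

E°cell = −ΔG°/(nF) = −(-501.7×10³)/((2)(96485)) = +2.600 V.
Since Au⁺/Au is the cathode and Cr²⁺/Cr the anode, E°cell = E°(Au⁺/Au) − E°(Cr²⁺/Cr).
So E°(Au⁺/Au) = E°cell + E°(Cr²⁺/Cr) = +2.600 + (-0.91) = +1.69 V.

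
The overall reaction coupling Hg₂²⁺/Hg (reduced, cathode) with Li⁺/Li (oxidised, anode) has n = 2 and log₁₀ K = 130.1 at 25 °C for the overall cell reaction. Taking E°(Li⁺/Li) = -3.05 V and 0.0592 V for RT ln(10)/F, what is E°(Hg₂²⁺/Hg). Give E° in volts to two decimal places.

E°cell = (0.0592/n)·log K = (0.0592/2)(130.1) = +3.851 V.
Since Hg₂²⁺/Hg is the cathode and Li⁺/Li the anode, E°cell = E°(Hg₂²⁺/Hg) − E°(Li⁺/Li).
So E°(Hg₂²⁺/Hg) = E°cell + E°(Li⁺/Li) = +3.851 + (-3.05) = +0.80 V.

+0.80 V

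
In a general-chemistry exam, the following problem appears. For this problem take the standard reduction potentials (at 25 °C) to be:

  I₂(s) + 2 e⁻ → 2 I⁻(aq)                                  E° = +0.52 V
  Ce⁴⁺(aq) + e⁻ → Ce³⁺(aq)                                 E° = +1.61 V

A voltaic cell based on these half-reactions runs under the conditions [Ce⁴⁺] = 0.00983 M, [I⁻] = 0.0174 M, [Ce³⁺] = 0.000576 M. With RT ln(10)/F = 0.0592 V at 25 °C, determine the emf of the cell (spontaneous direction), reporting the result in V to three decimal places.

+1.059 V

Ce⁴⁺/Ce³⁺ is the cathode (higher E°), I₂/I⁻ the anode: E°cell = +1.61 − (+0.52) = +1.09 V, n = 2.
Overall: 2 Ce⁴⁺(aq) + 2 I⁻(aq) → 2 Ce³⁺(aq) + I₂(s)
Q = [Ce³⁺]^2 / ([Ce⁴⁺]^2·[I⁻]^2); log Q = 1.055.
E = E° − (0.0592/n) log Q = +1.09 − (0.0592/2)(1.055) = +1.059 V.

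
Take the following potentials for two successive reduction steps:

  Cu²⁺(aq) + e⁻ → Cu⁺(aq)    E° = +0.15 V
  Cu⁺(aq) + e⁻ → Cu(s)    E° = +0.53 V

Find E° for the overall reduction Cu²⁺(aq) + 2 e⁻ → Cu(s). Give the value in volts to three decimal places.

Adding the free-energy changes (−nFE°) of the two steps gives −n₃FE°₃ = −n₁FE°₁ − n₂FE°₂.
E°₃ = (1×+0.15 + 1×+0.53) / 2 = (+0.680) / 2 = +0.340 V.

+0.340 V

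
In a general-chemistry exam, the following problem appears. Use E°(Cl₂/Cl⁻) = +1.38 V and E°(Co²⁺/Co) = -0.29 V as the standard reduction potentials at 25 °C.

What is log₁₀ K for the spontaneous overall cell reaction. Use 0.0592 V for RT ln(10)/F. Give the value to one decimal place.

56.4

Cathode: Cl₂/Cl⁻; anode: Co²⁺/Co. E°cell = +1.67 V, n = 2.
log K = nE°cell / 0.0592 = (2)(+1.67) / 0.0592 = 56.4.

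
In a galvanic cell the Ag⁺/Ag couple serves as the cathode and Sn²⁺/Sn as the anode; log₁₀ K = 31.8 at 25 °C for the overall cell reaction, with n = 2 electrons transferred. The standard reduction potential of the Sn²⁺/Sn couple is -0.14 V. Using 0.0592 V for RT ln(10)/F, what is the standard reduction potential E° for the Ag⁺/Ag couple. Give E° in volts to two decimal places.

E°cell = (0.0592/n)·log K = (0.0592/2)(31.8) = +0.941 V.
Since Ag⁺/Ag is the cathode and Sn²⁺/Sn the anode, E°cell = E°(Ag⁺/Ag) − E°(Sn²⁺/Sn).
So E°(Ag⁺/Ag) = E°cell + E°(Sn²⁺/Sn) = +0.941 + (-0.14) = +0.80 V.

+0.80 V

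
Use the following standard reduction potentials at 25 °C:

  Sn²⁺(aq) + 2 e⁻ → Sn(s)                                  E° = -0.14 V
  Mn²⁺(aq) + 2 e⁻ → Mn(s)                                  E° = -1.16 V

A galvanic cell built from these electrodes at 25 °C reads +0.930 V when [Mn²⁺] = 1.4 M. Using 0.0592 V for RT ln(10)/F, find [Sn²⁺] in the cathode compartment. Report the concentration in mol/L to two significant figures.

0.0013 M

Sn²⁺/Sn is the cathode, Mn²⁺/Mn the anode: E°cell = +1.02 V, n = 2.
Overall reaction: Sn²⁺(aq) + Mn(s) → Sn(s) + Mn²⁺(aq); Q = [Mn²⁺]^1/[Sn²⁺]^1.
From E = E° − (0.0592/n) log Q: log Q = (E° − E)·n/0.0592 = (+1.02 − (+0.930))·2/0.0592 = 3.0405.
So 1·log[Sn²⁺] = 1·log(1.4) − log Q = 0.1461 − (3.0405) = -2.8944; [Sn²⁺] = 10^(-2.8944) ≈ 0.0013 M.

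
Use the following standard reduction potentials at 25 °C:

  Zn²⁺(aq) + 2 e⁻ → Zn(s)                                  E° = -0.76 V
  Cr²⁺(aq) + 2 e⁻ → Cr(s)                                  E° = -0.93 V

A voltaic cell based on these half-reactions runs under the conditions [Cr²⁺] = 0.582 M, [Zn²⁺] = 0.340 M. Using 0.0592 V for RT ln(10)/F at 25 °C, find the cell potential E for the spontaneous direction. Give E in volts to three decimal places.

Zn²⁺/Zn is the cathode (higher E°), Cr²⁺/Cr the anode: E°cell = -0.76 − (-0.93) = +0.17 V, n = 2.
Overall: Zn²⁺(aq) + Cr(s) → Zn(s) + Cr²⁺(aq)
Q = [Cr²⁺] / ([Zn²⁺]); log Q = 0.233.
E = E° − (0.0592/n) log Q = +0.17 − (0.0592/2)(0.233) = +0.163 V.

+0.163 V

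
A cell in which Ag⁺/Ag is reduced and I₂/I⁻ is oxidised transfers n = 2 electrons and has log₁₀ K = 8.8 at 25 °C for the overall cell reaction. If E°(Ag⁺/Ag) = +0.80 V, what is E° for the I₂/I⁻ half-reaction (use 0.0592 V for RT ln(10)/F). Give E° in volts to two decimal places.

E°cell = (0.0592/n)·log K = (0.0592/2)(8.8) = +0.260 V.
Since Ag⁺/Ag is the cathode and I₂/I⁻ the anode, E°cell = E°(Ag⁺/Ag) − E°(I₂/I⁻).
So E°(I₂/I⁻) = E°(Ag⁺/Ag) − E°cell = (+0.80) − (+0.260) = +0.54 V.

+0.54 V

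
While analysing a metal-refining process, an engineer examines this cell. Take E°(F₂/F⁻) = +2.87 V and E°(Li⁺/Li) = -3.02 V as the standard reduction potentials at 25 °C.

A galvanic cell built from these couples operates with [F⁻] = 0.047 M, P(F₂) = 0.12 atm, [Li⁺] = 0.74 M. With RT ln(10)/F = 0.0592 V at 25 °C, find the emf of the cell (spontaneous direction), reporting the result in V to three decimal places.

F₂/F⁻ is the cathode (higher E°), Li⁺/Li the anode: E°cell = +2.87 − (-3.02) = +5.89 V, n = 2.
Overall: F₂(g) + 2 Li(s) → 2 F⁻(aq) + 2 Li⁺(aq)
Q = [F⁻]^2·[Li⁺]^2 / (P(F₂)); log Q = -1.997.
E = E° − (0.0592/n) log Q = +5.89 − (0.0592/2)(-1.997) = +5.949 V.

+5.949 V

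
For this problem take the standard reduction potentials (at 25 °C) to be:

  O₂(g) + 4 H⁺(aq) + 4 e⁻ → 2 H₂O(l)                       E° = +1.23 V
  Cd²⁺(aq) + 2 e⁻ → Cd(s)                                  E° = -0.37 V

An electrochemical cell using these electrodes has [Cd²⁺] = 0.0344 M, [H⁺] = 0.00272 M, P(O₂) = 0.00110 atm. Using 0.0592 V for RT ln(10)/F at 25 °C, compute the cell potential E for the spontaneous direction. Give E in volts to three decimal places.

O₂/H₂O is the cathode (higher E°), Cd²⁺/Cd the anode: E°cell = +1.23 − (-0.37) = +1.60 V, n = 4.
Overall: O₂(g) + 4 H⁺(aq) + 2 Cd(s) → 2 H₂O(l) + 2 Cd²⁺(aq)
Q = [Cd²⁺]^2 / (P(O₂)·[H⁺]^4); log Q = 10.293.
E = E° − (0.0592/n) log Q = +1.60 − (0.0592/4)(10.293) = +1.448 V.

+1.448 V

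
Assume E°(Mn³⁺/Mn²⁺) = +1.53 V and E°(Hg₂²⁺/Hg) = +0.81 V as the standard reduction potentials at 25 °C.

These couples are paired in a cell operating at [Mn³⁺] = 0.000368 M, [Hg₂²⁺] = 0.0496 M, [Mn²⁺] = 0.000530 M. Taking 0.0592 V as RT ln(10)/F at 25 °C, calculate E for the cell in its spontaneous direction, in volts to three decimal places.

+0.749 V

Mn³⁺/Mn²⁺ is the cathode (higher E°), Hg₂²⁺/Hg the anode: E°cell = +1.53 − (+0.81) = +0.72 V, n = 2.
Overall: 2 Mn³⁺(aq) + 2 Hg(l) → 2 Mn²⁺(aq) + Hg₂²⁺(aq)
Q = [Mn²⁺]^2·[Hg₂²⁺] / ([Mn³⁺]^2); log Q = -0.988.
E = E° − (0.0592/n) log Q = +0.72 − (0.0592/2)(-0.988) = +0.749 V.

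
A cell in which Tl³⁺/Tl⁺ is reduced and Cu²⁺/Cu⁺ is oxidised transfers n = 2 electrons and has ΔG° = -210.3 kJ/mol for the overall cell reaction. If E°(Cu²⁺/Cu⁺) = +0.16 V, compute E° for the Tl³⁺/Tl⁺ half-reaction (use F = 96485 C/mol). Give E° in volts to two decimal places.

E°cell = −ΔG°/(nF) = −(-210.3×10³)/((2)(96485)) = +1.090 V.
Since Tl³⁺/Tl⁺ is the cathode and Cu²⁺/Cu⁺ the anode, E°cell = E°(Tl³⁺/Tl⁺) − E°(Cu²⁺/Cu⁺).
So E°(Tl³⁺/Tl⁺) = E°cell + E°(Cu²⁺/Cu⁺) = +1.090 + (+0.16) = +1.25 V.

+1.25 V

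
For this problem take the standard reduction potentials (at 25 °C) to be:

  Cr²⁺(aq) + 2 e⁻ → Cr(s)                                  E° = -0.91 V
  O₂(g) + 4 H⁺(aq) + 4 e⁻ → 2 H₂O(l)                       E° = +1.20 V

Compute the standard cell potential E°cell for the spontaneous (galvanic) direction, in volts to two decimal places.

+2.11 V

The O₂/H₂O couple has the higher reduction potential, so it is the cathode; Cr²⁺/Cr is oxidised at the anode.
E°cell = E°(cathode) − E°(anode) = (+1.20) − (-0.91) = +2.11 V.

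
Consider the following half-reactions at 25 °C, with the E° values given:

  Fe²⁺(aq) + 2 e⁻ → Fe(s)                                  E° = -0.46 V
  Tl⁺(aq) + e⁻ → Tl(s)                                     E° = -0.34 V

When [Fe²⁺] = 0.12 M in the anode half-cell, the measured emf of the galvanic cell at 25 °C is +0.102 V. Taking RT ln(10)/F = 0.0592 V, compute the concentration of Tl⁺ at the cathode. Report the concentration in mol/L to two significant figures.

0.17 M

Tl⁺/Tl is the cathode, Fe²⁺/Fe the anode: E°cell = +0.12 V, n = 2.
Overall reaction: 2 Tl⁺(aq) + Fe(s) → 2 Tl(s) + Fe²⁺(aq); Q = [Fe²⁺]^1/[Tl⁺]^2.
From E = E° − (0.0592/n) log Q: log Q = (E° − E)·n/0.0592 = (+0.12 − (+0.102))·2/0.0592 = 0.6081.
So 2·log[Tl⁺] = 1·log(0.12) − log Q = -0.9208 − (0.6081) = -1.5289; log[Tl⁺] = -1.5289 / 2 = -0.7644; [Tl⁺] = 10^(-0.7644) ≈ 0.17 M.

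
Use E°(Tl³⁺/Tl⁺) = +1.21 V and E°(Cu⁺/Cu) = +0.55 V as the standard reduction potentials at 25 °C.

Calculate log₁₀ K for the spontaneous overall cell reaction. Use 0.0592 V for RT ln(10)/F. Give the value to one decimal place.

22.3

Cathode: Tl³⁺/Tl⁺; anode: Cu⁺/Cu. E°cell = +0.66 V, n = 2.
log K = nE°cell / 0.0592 = (2)(+0.66) / 0.0592 = 22.3.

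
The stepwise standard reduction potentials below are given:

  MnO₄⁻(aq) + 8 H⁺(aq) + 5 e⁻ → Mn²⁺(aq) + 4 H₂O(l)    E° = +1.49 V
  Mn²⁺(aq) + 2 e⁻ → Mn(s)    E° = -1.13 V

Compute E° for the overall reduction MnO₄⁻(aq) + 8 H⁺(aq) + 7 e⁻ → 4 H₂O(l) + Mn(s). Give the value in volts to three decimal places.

Since ΔG° = −nFE° is additive over sequential reductions, n₃E°₃ = n₁E°₁ + n₂E°₂.
E°₃ = (5×+1.49 + 2×-1.13) / 7 = (+5.190) / 7 = +0.741 V.

+0.741 V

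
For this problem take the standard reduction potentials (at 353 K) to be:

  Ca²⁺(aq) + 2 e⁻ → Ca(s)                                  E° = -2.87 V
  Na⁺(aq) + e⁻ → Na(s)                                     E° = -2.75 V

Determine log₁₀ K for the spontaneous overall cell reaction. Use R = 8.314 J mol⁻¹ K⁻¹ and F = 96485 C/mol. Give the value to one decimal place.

3.4

Cathode: Na⁺/Na; anode: Ca²⁺/Ca. E°cell = (-2.75) − (-2.87) = +0.12 V, with n = 2.
ΔG° = −nFE° = −RT ln K, so ln K = nFE°/(RT) = (2)(96485)(+0.12) / ((8.314)(353)) = 7.890.
log₁₀ K = 7.890 / ln 10 = 3.4.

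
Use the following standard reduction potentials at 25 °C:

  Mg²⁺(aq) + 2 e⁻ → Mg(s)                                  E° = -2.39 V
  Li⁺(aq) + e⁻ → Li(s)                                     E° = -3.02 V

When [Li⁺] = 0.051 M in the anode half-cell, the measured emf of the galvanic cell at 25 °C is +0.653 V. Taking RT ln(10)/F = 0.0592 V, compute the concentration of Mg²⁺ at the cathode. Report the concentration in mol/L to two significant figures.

0.016 M

Mg²⁺/Mg is the cathode, Li⁺/Li the anode: E°cell = +0.63 V, n = 2.
Overall reaction: Mg²⁺(aq) + 2 Li(s) → Mg(s) + 2 Li⁺(aq); Q = [Li⁺]^2/[Mg²⁺]^1.
From E = E° − (0.0592/n) log Q: log Q = (E° − E)·n/0.0592 = (+0.63 − (+0.653))·2/0.0592 = -0.7770.
So 1·log[Mg²⁺] = 2·log(0.051) − log Q = -2.5849 − (-0.7770) = -1.8079; [Mg²⁺] = 10^(-1.8079) ≈ 0.016 M.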